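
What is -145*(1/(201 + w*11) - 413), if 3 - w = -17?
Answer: 25211440/421 ≈ 59885.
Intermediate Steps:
w = 20 (w = 3 - 1*(-17) = 3 + 17 = 20)
-145*(1/(201 + w*11) - 413) = -145*(1/(201 + 20*11) - 413) = -145*(1/(201 + 220) - 413) = -145*(1/421 - 413) = -145*(-173872/421) = 25211440/421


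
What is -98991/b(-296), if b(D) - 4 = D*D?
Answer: -98991/87620 ≈ -1.1298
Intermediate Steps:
b(D) = 4 + D**2 (b(D) = 4 + D*D = 4 + D**2)
-98991/b(-296) = -98991/(4 + (-296)**2) = -98991/(4 + 87616) = -98991/87620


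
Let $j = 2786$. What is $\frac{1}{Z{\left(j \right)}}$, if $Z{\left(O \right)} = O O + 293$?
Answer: $\frac{1}{7762089} \approx 1.2883 \cdot 10^{-7}$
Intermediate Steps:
$Z{\left(O \right)} = 293 + O^{2}$ ($Z{\left(O \right)} = O^{2} + 293 = 293 + O^{2}$)
$\frac{1}{Z{\left(j \right)}} = \frac{1}{293 + 2786^{2}} = \frac{1}{293 + 7761796} = \frac{1}{7762089}$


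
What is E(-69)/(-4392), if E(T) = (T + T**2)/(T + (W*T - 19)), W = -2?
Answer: -391/18300 ≈ -0.021366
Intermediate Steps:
E(T) = (T + T**2)/(-19 - T) (E(T) = (T + T**2)/(T + (-2*T - 19)) = (T + T**2)/(T + (-19 - 2*T)) = (T + T**2)/(-19 - T))
E(-69)/(-4392) = -69*(1 - 69)/(-19 - 1*(-69))/(-4392) = -69*(-68)/(-19 + 69)*(-1/4392) = -69*(-68)/50*(-1/4392) = -69*1/50*(-68)*(-1/4392) = (2346/25)*(-1/4392) = -391/18300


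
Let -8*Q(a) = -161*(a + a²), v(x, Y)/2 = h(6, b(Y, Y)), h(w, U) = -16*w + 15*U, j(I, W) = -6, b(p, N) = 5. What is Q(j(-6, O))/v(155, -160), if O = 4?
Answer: -115/8 ≈ -14.375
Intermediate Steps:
v(x, Y) = -42 (v(x, Y) = 2*(-16*6 + 15*5) = 2*(-96 + 75) = 2*(-21) = -42)
Q(a) = 161*a/8 + 161*a²/8 (Q(a) = -(-161)*(a + a²)/8 = -(-161*a - 161*a²)/8 = 161*a/8 + 161*a²/8)
Q(j(-6, O))/v(155, -160) = ((161/8)*(-6)*(1 - 6))/(-42) = ((161/8)*(-6)*(-5))*(-1/42) = (2415/4)*(-1/42) = -115/8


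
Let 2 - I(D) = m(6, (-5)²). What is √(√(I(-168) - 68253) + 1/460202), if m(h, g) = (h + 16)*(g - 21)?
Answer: √(460202 + 211785880804*I*√68339)/460202 ≈ 11.433 + 11.433*I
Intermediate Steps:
m(h, g) = (-21 + g)*(16 + h) (m(h, g) = (16 + h)*(-21 + g) = (-21 + g)*(16 + h))
I(D) = -86 (I(D) = 2 - (-336 - 21*6 + 16*(-5)² + (-5)²*6) = 2 - (-336 - 126 + 16*25 + 25*6) = 2 - (-336 - 126 + 400 + 150) = 2 - 1*88 = 2 - 88 = -86)
√(√(I(-168) - 68253) + 1/460202) = √(√(-86 - 68253) + 1/460202) = √(√(-68339) + 1/460202) = √(I*√68339 + 1/460202) = √(1/460202 + I*√68339)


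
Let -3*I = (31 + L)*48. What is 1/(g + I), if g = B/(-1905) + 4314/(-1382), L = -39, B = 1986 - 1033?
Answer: 1316355/163725832 ≈ 0.0080400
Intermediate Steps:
B = 953
I = 128 (I = -(31 - 39)*48/3 = -(-8)*48/3 = -1/3*(-384) = 128)
g = -4767608/1316355 (g = 953/(-1905) + 4314/(-1382) = 953*(-1/1905) + 4314*(-1/1382) = -953/1905 - 2157/691 = -4767608/1316355 ≈ -3.6218)
1/(g + I) = 1/(-4767608/1316355 + 128) = 1/(163725832/1316355) = 1316355/163725832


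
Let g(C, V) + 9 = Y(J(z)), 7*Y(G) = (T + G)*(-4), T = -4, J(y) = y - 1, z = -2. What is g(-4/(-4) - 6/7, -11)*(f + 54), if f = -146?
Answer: 460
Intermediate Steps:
J(y) = -1 + y
Y(G) = 16/7 - 4*G/7 (Y(G) = ((-4 + G)*(-4))/7 = (16 - 4*G)/7 = 16/7 - 4*G/7)
g(C, V) = -5 (g(C, V) = -9 + (16/7 - 4*(-1 - 2)/7) = -9 + (16/7 - 4/7*(-3)) = -9 + (16/7 + 12/7) = -9 + 4 = -5)
g(-4/(-4) - 6/7, -11)*(f + 54) = -5*(-146 + 54) = -5*(-92) = 460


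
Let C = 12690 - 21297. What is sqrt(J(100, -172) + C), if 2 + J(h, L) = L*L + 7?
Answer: sqrt(20982) ≈ 144.85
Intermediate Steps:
C = -8607
J(h, L) = 5 + L**2 (J(h, L) = -2 + (L*L + 7) = -2 + (L**2 + 7) = -2 + (7 + L**2) = 5 + L**2)
sqrt(J(100, -172) + C) = sqrt((5 + (-172)**2) - 8607) = sqrt((5 + 29584) - 8607) = sqrt(29589 - 8607) = sqrt(20982)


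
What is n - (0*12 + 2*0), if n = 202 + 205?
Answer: 407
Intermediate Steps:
n = 407
n - (0*12 + 2*0) = 407 - (0*12 + 2*0) = 407 - (0 + 0) = 407 - 1*0 = 407 + 0 = 407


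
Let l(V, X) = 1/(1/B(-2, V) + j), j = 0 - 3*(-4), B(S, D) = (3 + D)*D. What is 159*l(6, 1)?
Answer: 8586/649 ≈ 13.230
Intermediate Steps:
B(S, D) = D*(3 + D)
j = 12 (j = 0 + 12 = 12)
l(V, X) = 1/(12 + 1/(V*(3 + V))) (l(V, X) = 1/(1/(V*(3 + V)) + 12) = 1/(12 + 1/(V*(3 + V))))
159*l(6, 1) = 159*(6*(3 + 6)/(1 + 12*6*(3 + 6))) = 159*(6*9/(1 + 12*6*9)) = 159*(6*9/(1 + 648)) = 159*(6*9/649) = 159*(6*(1/649)*9) = 159*(54/649) = 8586/649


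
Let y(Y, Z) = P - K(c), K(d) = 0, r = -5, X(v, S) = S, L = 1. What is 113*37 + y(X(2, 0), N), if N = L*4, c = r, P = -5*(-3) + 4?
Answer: 4200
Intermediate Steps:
P = 19 (P = 15 + 4 = 19)
c = -5
N = 4 (N = 1*4 = 4)
y(Y, Z) = 19 (y(Y, Z) = 19 - 1*0 = 19 + 0 = 19)
113*37 + y(X(2, 0), N) = 113*37 + 19 = 4181 + 19 = 4200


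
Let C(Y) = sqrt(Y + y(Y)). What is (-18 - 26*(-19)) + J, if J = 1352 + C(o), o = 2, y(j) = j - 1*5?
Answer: 1828 + I ≈ 1828.0 + 1.0*I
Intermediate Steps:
y(j) = -5 + j (y(j) = j - 5 = -5 + j)
C(Y) = sqrt(-5 + 2*Y) (C(Y) = sqrt(Y + (-5 + Y)) = sqrt(-5 + 2*Y))
J = 1352 + I (J = 1352 + sqrt(-5 + 2*2) = 1352 + sqrt(-5 + 4) = 1352 + sqrt(-1) = 1352 + I ≈ 1352.0 + 1.0*I)
(-18 - 26*(-19)) + J = (-18 - 26*(-19)) + (1352 + I) = (-18 + 494) + (1352 + I) = 476 + (1352 + I) = 1828 + I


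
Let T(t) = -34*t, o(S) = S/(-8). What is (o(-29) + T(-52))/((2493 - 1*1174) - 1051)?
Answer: 14173/2144 ≈ 6.6105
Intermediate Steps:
o(S) = -S/8 (o(S) = S*(-⅛) = -S/8)
(o(-29) + T(-52))/((2493 - 1*1174) - 1051) = (-⅛*(-29) - 34*(-52))/((2493 - 1*1174) - 1051) = (29/8 + 1768)/((2493 - 1174) - 1051) = 14173/(8*(1319 - 1051)) = (14173/8)/268 = (14173/8)*(1/268) = 14173/2144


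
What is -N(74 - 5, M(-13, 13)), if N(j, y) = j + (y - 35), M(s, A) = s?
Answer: -21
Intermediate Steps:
N(j, y) = -35 + j + y (N(j, y) = j + (-35 + y) = -35 + j + y)
-N(74 - 5, M(-13, 13)) = -(-35 + (74 - 5) - 13) = -(-35 + 69 - 13) = -1*21 = -21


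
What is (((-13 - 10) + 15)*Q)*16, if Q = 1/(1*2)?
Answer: -64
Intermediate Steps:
Q = ½ (Q = 1/2 = ½ ≈ 0.50000)
(((-13 - 10) + 15)*Q)*16 = (((-13 - 10) + 15)*(½))*16 = ((-23 + 15)*(½))*16 = -8*½*16 = -4*16 = -64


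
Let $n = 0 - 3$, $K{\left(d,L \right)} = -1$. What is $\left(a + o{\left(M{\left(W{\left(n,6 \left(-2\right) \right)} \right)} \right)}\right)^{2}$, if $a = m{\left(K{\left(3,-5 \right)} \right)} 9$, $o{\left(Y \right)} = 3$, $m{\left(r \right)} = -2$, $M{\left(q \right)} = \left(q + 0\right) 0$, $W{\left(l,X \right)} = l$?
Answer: $225$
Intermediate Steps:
$n = -3$ ($n = 0 - 3 = -3$)
$M{\left(q \right)} = 0$ ($M{\left(q \right)} = q 0 = 0$)
$a = -18$ ($a = \left(-2\right) 9 = -18$)
$\left(a + o{\left(M{\left(W{\left(n,6 \left(-2\right) \right)} \right)} \right)}\right)^{2} = \left(-18 + 3\right)^{2} = \left(-15\right)^{2} = 225$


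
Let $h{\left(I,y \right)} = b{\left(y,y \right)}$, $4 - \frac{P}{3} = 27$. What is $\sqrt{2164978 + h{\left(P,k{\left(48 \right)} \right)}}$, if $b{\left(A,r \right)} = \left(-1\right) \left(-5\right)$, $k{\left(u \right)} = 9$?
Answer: $\sqrt{2164983} \approx 1471.4$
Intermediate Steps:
$P = -69$ ($P = 12 - 81 = -69$)
$b{\left(A,r \right)} = 5$
$h{\left(I,y \right)} = 5$
$\sqrt{2164978 + h{\left(P,k{\left(48 \right)} \right)}} = \sqrt{2164978 + 5} = \sqrt{2164983}$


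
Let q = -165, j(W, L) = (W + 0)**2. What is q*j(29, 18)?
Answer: -138765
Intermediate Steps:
j(W, L) = W**2
q*j(29, 18) = -165*29**2 = -165*841 = -138765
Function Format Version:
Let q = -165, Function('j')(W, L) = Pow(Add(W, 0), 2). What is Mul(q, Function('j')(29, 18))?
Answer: -138765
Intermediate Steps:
Function('j')(W, L) = Pow(W, 2)
Mul(q, Function('j')(29, 18)) = Mul(-165, Pow(29, 2)) = Mul(-165, 841) = -138765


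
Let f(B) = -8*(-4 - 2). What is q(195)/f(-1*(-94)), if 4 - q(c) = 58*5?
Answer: -143/24 ≈ -5.9583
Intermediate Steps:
f(B) = 48 (f(B) = -8*(-6) = 48)
q(c) = -286 (q(c) = 4 - 58*5 = 4 - 1*290 = 4 - 290 = -286)
q(195)/f(-1*(-94)) = -286/48 = -286*1/48 = -143/24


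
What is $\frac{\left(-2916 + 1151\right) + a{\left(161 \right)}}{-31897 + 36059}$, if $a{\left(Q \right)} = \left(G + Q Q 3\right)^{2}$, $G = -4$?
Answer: $\frac{3023230158}{2081} \approx 1.4528 \cdot 10^{6}$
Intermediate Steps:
$a{\left(Q \right)} = \left(-4 + 3 Q^{2}\right)^{2}$ ($a{\left(Q \right)} = \left(-4 + Q Q 3\right)^{2} = \left(-4 + Q^{2} \cdot 3\right)^{2} = \left(-4 + 3 Q^{2}\right)^{2}$)
$\frac{\left(-2916 + 1151\right) + a{\left(161 \right)}}{-31897 + 36059} = \frac{\left(-2916 + 1151\right) + \left(-4 + 3 \cdot 161^{2}\right)^{2}}{-31897 + 36059} = \frac{-1765 + \left(-4 + 3 \cdot 25921\right)^{2}}{4162} = \left(-1765 + \left(-4 + 77763\right)^{2}\right) \frac{1}{4162} = \left(-1765 + 77759^{2}\right) \frac{1}{4162} = \left(-1765 + 6046462081\right) \frac{1}{4162} = 6046460316 \cdot \frac{1}{4162} = \frac{3023230158}{2081}$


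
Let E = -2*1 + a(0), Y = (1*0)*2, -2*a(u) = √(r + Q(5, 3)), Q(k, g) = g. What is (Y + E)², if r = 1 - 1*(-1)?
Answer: (4 + √5)²/4 ≈ 9.7221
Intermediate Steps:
r = 2 (r = 1 + 1 = 2)
a(u) = -√5/2 (a(u) = -√(2 + 3)/2 = -√5/2)
Y = 0 (Y = 0*2 = 0)
E = -2 - √5/2 (E = -2*1 - √5/2 = -2 - √5/2 ≈ -3.1180)
(Y + E)² = (0 + (-2 - √5/2))² = (-2 - √5/2)²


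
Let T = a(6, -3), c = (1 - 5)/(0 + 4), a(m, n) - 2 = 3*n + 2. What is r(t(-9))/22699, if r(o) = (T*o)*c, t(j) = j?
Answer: -45/22699 ≈ -0.0019825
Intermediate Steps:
a(m, n) = 4 + 3*n (a(m, n) = 2 + (3*n + 2) = 2 + (2 + 3*n) = 4 + 3*n)
c = -1 (c = -4/4 = -4*¼ = -1)
T = -5 (T = 4 + 3*(-3) = 4 - 9 = -5)
r(o) = 5*o (r(o) = -5*o*(-1) = 5*o)
r(t(-9))/22699 = (5*(-9))/22699 = -45*1/22699 = -45/22699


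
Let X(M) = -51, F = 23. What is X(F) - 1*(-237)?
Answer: 186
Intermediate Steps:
X(F) - 1*(-237) = -51 - 1*(-237) = -51 + 237 = 186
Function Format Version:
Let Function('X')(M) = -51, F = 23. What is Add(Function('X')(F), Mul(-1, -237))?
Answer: 186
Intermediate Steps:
Add(Function('X')(F), Mul(-1, -237)) = Add(-51, Mul(-1, -237)) = Add(-51, 237) = 186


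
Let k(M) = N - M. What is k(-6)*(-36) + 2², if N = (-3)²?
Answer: -536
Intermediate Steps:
N = 9
k(M) = 9 - M
k(-6)*(-36) + 2² = (9 - 1*(-6))*(-36) + 2² = (9 + 6)*(-36) + 4 = 15*(-36) + 4 = -540 + 4 = -536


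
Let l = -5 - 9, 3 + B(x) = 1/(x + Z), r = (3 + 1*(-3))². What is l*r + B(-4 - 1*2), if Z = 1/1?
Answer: -16/5 ≈ -3.2000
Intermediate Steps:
r = 0 (r = (3 - 3)² = 0² = 0)
Z = 1 (Z = 1*1 = 1)
B(x) = -3 + 1/(1 + x) (B(x) = -3 + 1/(x + 1) = -3 + 1/(1 + x))
l = -14
l*r + B(-4 - 1*2) = -14*0 + (-2 - 3*(-4 - 1*2))/(1 + (-4 - 1*2)) = 0 + (-2 - 3*(-4 - 2))/(1 + (-4 - 2)) = 0 + (-2 - 3*(-6))/(1 - 6) = 0 + (-2 + 18)/(-5) = 0 - ⅕*16 = 0 - 16/5 = -16/5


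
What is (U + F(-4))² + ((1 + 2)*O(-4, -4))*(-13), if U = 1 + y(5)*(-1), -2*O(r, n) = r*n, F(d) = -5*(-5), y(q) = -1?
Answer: 1041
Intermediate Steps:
F(d) = 25
O(r, n) = -n*r/2 (O(r, n) = -r*n/2 = -n*r/2)
U = 2 (U = 1 - 1*(-1) = 1 + 1 = 2)
(U + F(-4))² + ((1 + 2)*O(-4, -4))*(-13) = (2 + 25)² + ((1 + 2)*(-½*(-4)*(-4)))*(-13) = 27² + (3*(-8))*(-13) = 729 - 24*(-13) = 729 + 312 = 1041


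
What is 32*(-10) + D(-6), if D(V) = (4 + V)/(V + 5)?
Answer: -318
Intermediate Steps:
D(V) = (4 + V)/(5 + V)
32*(-10) + D(-6) = 32*(-10) + (4 - 6)/(5 - 6) = -320 - 2/(-1) = -320 - 1*(-2) = -320 + 2 = -318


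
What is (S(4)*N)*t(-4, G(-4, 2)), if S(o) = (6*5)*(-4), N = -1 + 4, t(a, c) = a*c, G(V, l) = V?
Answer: -5760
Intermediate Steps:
N = 3
S(o) = -120 (S(o) = 30*(-4) = -120)
(S(4)*N)*t(-4, G(-4, 2)) = (-120*3)*(-4*(-4)) = -360*16 = -5760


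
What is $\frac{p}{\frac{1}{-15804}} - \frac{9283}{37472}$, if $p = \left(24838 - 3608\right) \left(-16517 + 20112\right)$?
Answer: $- \frac{45198371068022083}{37472} \approx -1.2062 \cdot 10^{12}$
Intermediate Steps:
$p = 76321850$ ($p = 21230 \cdot 3595 = 76321850$)
$\frac{p}{\frac{1}{-15804}} - \frac{9283}{37472} = \frac{76321850}{\frac{1}{-15804}} - \frac{9283}{37472} = \frac{76321850}{- \frac{1}{15804}} - 9283 \cdot \frac{1}{37472} = 76321850 \left(-15804\right) - \frac{9283}{37472} = -1206190517400 - \frac{9283}{37472} = - \frac{45198371068022083}{37472}$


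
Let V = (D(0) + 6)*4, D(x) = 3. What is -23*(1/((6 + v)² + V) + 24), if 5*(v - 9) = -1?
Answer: -3520127/6376 ≈ -552.09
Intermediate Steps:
v = 44/5 (v = 9 + (⅕)*(-1) = 9 - ⅕ = 44/5 ≈ 8.8000)
V = 36 (V = (3 + 6)*4 = 9*4 = 36)
-23*(1/((6 + v)² + V) + 24) = -23*(1/((6 + 44/5)² + 36) + 24) = -23*(1/((74/5)² + 36) + 24) = -23*(1/(5476/25 + 36) + 24) = -23*(1/(6376/25) + 24) = -23*(25/6376 + 24) = -23*153049/6376 = -3520127/6376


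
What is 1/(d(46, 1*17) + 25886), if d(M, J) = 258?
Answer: 1/26144 ≈ 3.8250e-5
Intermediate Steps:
1/(d(46, 1*17) + 25886) = 1/(258 + 25886) = 1/26144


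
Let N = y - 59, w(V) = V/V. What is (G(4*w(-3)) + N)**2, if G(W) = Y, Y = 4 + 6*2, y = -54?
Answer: 9409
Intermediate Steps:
w(V) = 1
Y = 16 (Y = 4 + 12 = 16)
N = -113 (N = -54 - 59 = -113)
G(W) = 16
(G(4*w(-3)) + N)**2 = (16 - 113)**2 = (-97)**2 = 9409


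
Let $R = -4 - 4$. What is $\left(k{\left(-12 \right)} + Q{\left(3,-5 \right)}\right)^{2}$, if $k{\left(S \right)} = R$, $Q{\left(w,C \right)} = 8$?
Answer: $0$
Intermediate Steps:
$R = -8$ ($R = -4 - 4 = -8$)
$k{\left(S \right)} = -8$
$\left(k{\left(-12 \right)} + Q{\left(3,-5 \right)}\right)^{2} = \left(-8 + 8\right)^{2} = 0^{2} = 0$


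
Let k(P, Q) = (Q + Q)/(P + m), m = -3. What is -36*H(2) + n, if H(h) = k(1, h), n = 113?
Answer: 185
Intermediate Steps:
k(P, Q) = 2*Q/(-3 + P) (k(P, Q) = (Q + Q)/(P - 3) = (2*Q)/(-3 + P) = 2*Q/(-3 + P))
H(h) = -h (H(h) = 2*h/(-3 + 1) = 2*h/(-2) = 2*h*(-1/2) = -h)
-36*H(2) + n = -(-36)*2 + 113 = -36*(-2) + 113 = 72 + 113 = 185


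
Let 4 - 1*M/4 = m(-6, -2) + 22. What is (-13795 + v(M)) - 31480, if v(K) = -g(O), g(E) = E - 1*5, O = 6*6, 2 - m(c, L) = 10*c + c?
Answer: -45306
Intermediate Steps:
m(c, L) = 2 - 11*c (m(c, L) = 2 - (10*c + c) = 2 - 11*c)
O = 36
M = -344 (M = 16 - 4*((2 - 11*(-6)) + 22) = 16 - 4*((2 + 66) + 22) = 16 - 4*(68 + 22) = 16 - 4*90 = 16 - 360 = -344)
g(E) = -5 + E (g(E) = E - 5 = -5 + E)
v(K) = -31 (v(K) = -(-5 + 36) = -1*31 = -31)
(-13795 + v(M)) - 31480 = (-13795 - 31) - 31480 = -13826 - 31480 = -45306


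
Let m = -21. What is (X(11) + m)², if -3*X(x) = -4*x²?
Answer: 177241/9 ≈ 19693.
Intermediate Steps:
X(x) = 4*x²/3 (X(x) = -(-4)*x²/3 = 4*x²/3)
(X(11) + m)² = ((4/3)*11² - 21)² = ((4/3)*121 - 21)² = (484/3 - 21)² = (421/3)² = 177241/9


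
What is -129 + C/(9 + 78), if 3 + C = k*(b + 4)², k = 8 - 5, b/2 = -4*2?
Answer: -3598/29 ≈ -124.07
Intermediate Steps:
b = -16 (b = 2*(-4*2) = 2*(-8) = -16)
k = 3
C = 429 (C = -3 + 3*(-16 + 4)² = -3 + 3*(-12)² = -3 + 3*144 = -3 + 432 = 429)
-129 + C/(9 + 78) = -129 + 429/(9 + 78) = -129 + 429/87 = -129 + 429*(1/87) = -129 + 143/29 = -3598/29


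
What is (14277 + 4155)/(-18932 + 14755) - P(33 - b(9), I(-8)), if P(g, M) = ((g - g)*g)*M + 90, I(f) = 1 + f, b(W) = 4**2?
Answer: -394362/4177 ≈ -94.413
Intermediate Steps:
b(W) = 16
P(g, M) = 90 (P(g, M) = (0*g)*M + 90 = 0*M + 90 = 0 + 90 = 90)
(14277 + 4155)/(-18932 + 14755) - P(33 - b(9), I(-8)) = (14277 + 4155)/(-18932 + 14755) - 1*90 = 18432/(-4177) - 90 = 18432*(-1/4177) - 90 = -18432/4177 - 90 = -394362/4177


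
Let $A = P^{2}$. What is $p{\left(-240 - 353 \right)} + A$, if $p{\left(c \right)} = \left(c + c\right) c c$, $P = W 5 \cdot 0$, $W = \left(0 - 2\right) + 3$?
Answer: $-417055714$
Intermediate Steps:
$W = 1$ ($W = -2 + 3 = 1$)
$P = 0$ ($P = 1 \cdot 5 \cdot 0 = 5 \cdot 0 = 0$)
$p{\left(c \right)} = 2 c^{3}$ ($p{\left(c \right)} = 2 c c c = 2 c^{2} c = 2 c^{3}$)
$A = 0$ ($A = 0^{2} = 0$)
$p{\left(-240 - 353 \right)} + A = 2 \left(-240 - 353\right)^{3} + 0 = 2 \left(-593\right)^{3} + 0 = 2 \left(-208527857\right) + 0 = -417055714 + 0 = -417055714$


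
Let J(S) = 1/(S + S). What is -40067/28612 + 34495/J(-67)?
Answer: -132254146027/28612 ≈ -4.6223e+6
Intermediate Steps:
J(S) = 1/(2*S)
-40067/28612 + 34495/J(-67) = -40067/28612 + 34495/(((1/2)/(-67))) = -40067*1/28612 + 34495/(((1/2)*(-1/67))) = -40067/28612 + 34495/(-1/134) = -40067/28612 + 34495*(-134) = -40067/28612 - 4622330 = -132254146027/28612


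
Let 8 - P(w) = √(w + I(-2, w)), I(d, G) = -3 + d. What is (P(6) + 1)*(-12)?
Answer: -96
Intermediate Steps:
P(w) = 8 - √(-5 + w) (P(w) = 8 - √(w + (-3 - 2)) = 8 - √(w - 5) = 8 - √(-5 + w))
(P(6) + 1)*(-12) = ((8 - √(-5 + 6)) + 1)*(-12) = ((8 - √1) + 1)*(-12) = ((8 - 1*1) + 1)*(-12) = ((8 - 1) + 1)*(-12) = (7 + 1)*(-12) = 8*(-12) = -96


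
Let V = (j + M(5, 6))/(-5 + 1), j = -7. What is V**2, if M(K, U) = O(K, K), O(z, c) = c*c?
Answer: 81/4 ≈ 20.250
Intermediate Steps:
O(z, c) = c**2
M(K, U) = K**2
V = -9/2 (V = (-7 + 5**2)/(-5 + 1) = (-7 + 25)/(-4) = -1/4*18 = -9/2 ≈ -4.5000)
V**2 = (-9/2)**2 = 81/4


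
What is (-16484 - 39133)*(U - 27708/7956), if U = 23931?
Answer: -294101657816/221 ≈ -1.3308e+9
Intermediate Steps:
(-16484 - 39133)*(U - 27708/7956) = (-16484 - 39133)*(23931 - 27708/7956) = -55617*(23931 - 27708*1/7956) = -55617*(23931 - 2309/663) = -55617*15863944/663 = -294101657816/221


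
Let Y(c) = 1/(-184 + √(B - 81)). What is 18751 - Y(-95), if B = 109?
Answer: 158577253/8457 + √7/16914 ≈ 18751.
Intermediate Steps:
Y(c) = 1/(-184 + 2*√7) (Y(c) = 1/(-184 + √(109 - 81)) = 1/(-184 + √28) = 1/(-184 + 2*√7))
18751 - Y(-95) = 18751 - (-46/8457 - √7/16914) = 18751 + (46/8457 + √7/16914) = 158577253/8457 + √7/16914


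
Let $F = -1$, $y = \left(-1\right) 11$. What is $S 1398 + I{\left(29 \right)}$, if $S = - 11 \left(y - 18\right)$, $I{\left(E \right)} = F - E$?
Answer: $445932$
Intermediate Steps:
$y = -11$
$I{\left(E \right)} = -1 - E$
$S = 319$ ($S = - 11 \left(-11 - 18\right) = \left(-11\right) \left(-29\right) = 319$)
$S 1398 + I{\left(29 \right)} = 319 \cdot 1398 - 30 = 445962 - 30 = 445932$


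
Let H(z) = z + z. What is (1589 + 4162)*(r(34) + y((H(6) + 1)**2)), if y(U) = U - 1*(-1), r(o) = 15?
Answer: 1063935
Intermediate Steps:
H(z) = 2*z
y(U) = 1 + U (y(U) = U + 1 = 1 + U)
(1589 + 4162)*(r(34) + y((H(6) + 1)**2)) = (1589 + 4162)*(15 + (1 + (2*6 + 1)**2)) = 5751*(15 + (1 + (12 + 1)**2)) = 5751*(15 + (1 + 13**2)) = 5751*(15 + (1 + 169)) = 5751*(15 + 170) = 5751*185 = 1063935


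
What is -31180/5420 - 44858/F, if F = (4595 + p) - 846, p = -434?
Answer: -17324603/898365 ≈ -19.285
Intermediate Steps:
F = 3315 (F = (4595 - 434) - 846 = 4161 - 846 = 3315)
-31180/5420 - 44858/F = -31180/5420 - 44858/3315 = -31180*1/5420 - 44858*1/3315 = -1559/271 - 44858/3315 = -17324603/898365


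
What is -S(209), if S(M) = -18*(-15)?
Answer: -270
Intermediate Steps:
S(M) = 270
-S(209) = -1*270 = -270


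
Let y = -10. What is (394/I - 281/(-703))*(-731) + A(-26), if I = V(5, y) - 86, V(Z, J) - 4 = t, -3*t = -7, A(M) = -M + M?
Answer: 558328297/168017 ≈ 3323.0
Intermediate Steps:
A(M) = 0
t = 7/3 (t = -⅓*(-7) = 7/3 ≈ 2.3333)
V(Z, J) = 19/3 (V(Z, J) = 4 + 7/3 = 19/3)
I = -239/3 (I = 19/3 - 86 = -239/3 ≈ -79.667)
(394/I - 281/(-703))*(-731) + A(-26) = (394/(-239/3) - 281/(-703))*(-731) + 0 = (394*(-3/239) - 281*(-1/703))*(-731) + 0 = (-1182/239 + 281/703)*(-731) + 0 = -763787/168017*(-731) + 0 = 558328297/168017 + 0 = 558328297/168017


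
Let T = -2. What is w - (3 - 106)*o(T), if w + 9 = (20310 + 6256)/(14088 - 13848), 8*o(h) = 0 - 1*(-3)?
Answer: 8419/60 ≈ 140.32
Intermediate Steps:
o(h) = 3/8 (o(h) = (0 - 1*(-3))/8 = (0 + 3)/8 = (⅛)*3 = 3/8)
w = 12203/120 (w = -9 + (20310 + 6256)/(14088 - 13848) = -9 + 26566/240 = -9 + 26566*(1/240) = -9 + 13283/120 = 12203/120 ≈ 101.69)
w - (3 - 106)*o(T) = 12203/120 - (3 - 106)*3/8 = 12203/120 - (-103)*3/8 = 12203/120 - 1*(-309/8) = 12203/120 + 309/8 = 8419/60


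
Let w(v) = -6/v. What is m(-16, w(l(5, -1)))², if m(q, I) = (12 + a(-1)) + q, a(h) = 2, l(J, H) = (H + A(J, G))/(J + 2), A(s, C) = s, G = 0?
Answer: 4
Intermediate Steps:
l(J, H) = (H + J)/(2 + J) (l(J, H) = (H + J)/(J + 2) = (H + J)/(2 + J))
m(q, I) = 14 + q (m(q, I) = (12 + 2) + q = 14 + q)
m(-16, w(l(5, -1)))² = (14 - 16)² = (-2)² = 4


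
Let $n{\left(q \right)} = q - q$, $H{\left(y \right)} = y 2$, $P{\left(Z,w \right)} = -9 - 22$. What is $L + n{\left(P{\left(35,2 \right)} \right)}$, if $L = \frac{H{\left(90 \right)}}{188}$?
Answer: $\frac{45}{47} \approx 0.95745$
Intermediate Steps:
$P{\left(Z,w \right)} = -31$ ($P{\left(Z,w \right)} = -9 - 22 = -31$)
$H{\left(y \right)} = 2 y$
$n{\left(q \right)} = 0$
$L = \frac{45}{47}$ ($L = \frac{2 \cdot 90}{188} = \frac{1}{188} \cdot 180 = \frac{45}{47} \approx 0.95745$)
$L + n{\left(P{\left(35,2 \right)} \right)} = \frac{45}{47} + 0 = \frac{45}{47}$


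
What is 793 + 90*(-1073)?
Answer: -95777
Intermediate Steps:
793 + 90*(-1073) = 793 - 96570 = -95777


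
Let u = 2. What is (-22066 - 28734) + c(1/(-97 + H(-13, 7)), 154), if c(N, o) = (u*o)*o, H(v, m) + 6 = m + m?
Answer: -3368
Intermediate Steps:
H(v, m) = -6 + 2*m (H(v, m) = -6 + (m + m) = -6 + 2*m)
c(N, o) = 2*o² (c(N, o) = (2*o)*o = 2*o²)
(-22066 - 28734) + c(1/(-97 + H(-13, 7)), 154) = (-22066 - 28734) + 2*154² = -50800 + 2*23716 = -50800 + 47432 = -3368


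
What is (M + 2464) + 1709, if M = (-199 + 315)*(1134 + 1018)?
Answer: 253805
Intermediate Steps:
M = 249632 (M = 116*2152 = 249632)
(M + 2464) + 1709 = (249632 + 2464) + 1709 = 252096 + 1709 = 253805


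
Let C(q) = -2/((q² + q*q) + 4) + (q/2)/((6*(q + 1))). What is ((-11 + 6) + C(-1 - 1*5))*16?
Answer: -7488/95 ≈ -78.821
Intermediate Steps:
C(q) = -2/(4 + 2*q²) + q/(2*(6 + 6*q)) (C(q) = -2/((q² + q²) + 4) + (q*(½))/((6*(1 + q))) = -2/(2*q² + 4) + (q/2)/(6 + 6*q) = -2/(4 + 2*q²) + q/(2*(6 + 6*q)))
((-11 + 6) + C(-1 - 1*5))*16 = ((-11 + 6) + (-12 + (-1 - 1*5)³ - 10*(-1 - 1*5))/(12*(2 + (-1 - 1*5)² + (-1 - 1*5)³ + 2*(-1 - 1*5))))*16 = (-5 + (-12 + (-1 - 5)³ - 10*(-1 - 5))/(12*(2 + (-1 - 5)² + (-1 - 5)³ + 2*(-1 - 5))))*16 = (-5 + (-12 + (-6)³ - 10*(-6))/(12*(2 + (-6)² + (-6)³ + 2*(-6))))*16 = (-5 + (-12 - 216 + 60)/(12*(2 + 36 - 216 - 12)))*16 = (-5 + (1/12)*(-168)/(-190))*16 = (-5 + (1/12)*(-1/190)*(-168))*16 = (-5 + 7/95)*16 = -468/95*16 = -7488/95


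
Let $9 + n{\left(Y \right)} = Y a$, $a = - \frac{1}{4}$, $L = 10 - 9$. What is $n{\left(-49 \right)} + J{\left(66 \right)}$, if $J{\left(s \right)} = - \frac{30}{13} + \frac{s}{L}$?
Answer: $\frac{3481}{52} \approx 66.942$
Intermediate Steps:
$L = 1$
$a = - \frac{1}{4}$ ($a = \left(-1\right) \frac{1}{4} = - \frac{1}{4} \approx -0.25$)
$J{\left(s \right)} = - \frac{30}{13} + s$ ($J{\left(s \right)} = - \frac{30}{13} + \frac{s}{1} = \left(-30\right) \frac{1}{13} + s 1 = - \frac{30}{13} + s$)
$n{\left(Y \right)} = -9 - \frac{Y}{4}$ ($n{\left(Y \right)} = -9 + Y \left(- \frac{1}{4}\right) = -9 - \frac{Y}{4}$)
$n{\left(-49 \right)} + J{\left(66 \right)} = \left(-9 - - \frac{49}{4}\right) + \left(- \frac{30}{13} + 66\right) = \left(-9 + \frac{49}{4}\right) + \frac{828}{13} = \frac{13}{4} + \frac{828}{13} = \frac{3481}{52}$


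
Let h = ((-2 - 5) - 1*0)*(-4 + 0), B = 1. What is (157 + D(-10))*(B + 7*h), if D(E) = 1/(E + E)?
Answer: 618383/20 ≈ 30919.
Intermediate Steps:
h = 28 (h = (-7 + 0)*(-4) = -7*(-4) = 28)
D(E) = 1/(2*E)
(157 + D(-10))*(B + 7*h) = (157 + (½)/(-10))*(1 + 7*28) = (157 + (½)*(-⅒))*(1 + 196) = (157 - 1/20)*197 = (3139/20)*197 = 618383/20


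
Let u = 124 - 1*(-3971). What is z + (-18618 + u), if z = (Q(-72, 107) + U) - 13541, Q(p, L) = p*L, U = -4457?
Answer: -40225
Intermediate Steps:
Q(p, L) = L*p
u = 4095 (u = 124 + 3971 = 4095)
z = -25702 (z = (107*(-72) - 4457) - 13541 = (-7704 - 4457) - 13541 = -12161 - 13541 = -25702)
z + (-18618 + u) = -25702 + (-18618 + 4095) = -25702 - 14523 = -40225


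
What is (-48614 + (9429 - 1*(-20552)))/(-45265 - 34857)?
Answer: 18633/80122 ≈ 0.23256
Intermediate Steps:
(-48614 + (9429 - 1*(-20552)))/(-45265 - 34857) = (-48614 + (9429 + 20552))/(-80122) = (-48614 + 29981)*(-1/80122) = -18633*(-1/80122) = 18633/80122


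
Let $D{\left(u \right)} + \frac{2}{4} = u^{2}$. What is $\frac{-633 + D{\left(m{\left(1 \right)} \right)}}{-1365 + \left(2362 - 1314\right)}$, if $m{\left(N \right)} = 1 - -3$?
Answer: $\frac{1235}{634} \approx 1.9479$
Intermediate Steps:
$m{\left(N \right)} = 4$ ($m{\left(N \right)} = 1 + 3 = 4$)
$D{\left(u \right)} = - \frac{1}{2} + u^{2}$
$\frac{-633 + D{\left(m{\left(1 \right)} \right)}}{-1365 + \left(2362 - 1314\right)} = \frac{-633 - \left(\frac{1}{2} - 4^{2}\right)}{-1365 + \left(2362 - 1314\right)} = \frac{-633 + \left(- \frac{1}{2} + 16\right)}{-1365 + 1048} = \frac{-633 + \frac{31}{2}}{-317} = \left(- \frac{1235}{2}\right) \left(- \frac{1}{317}\right) = \frac{1235}{634}$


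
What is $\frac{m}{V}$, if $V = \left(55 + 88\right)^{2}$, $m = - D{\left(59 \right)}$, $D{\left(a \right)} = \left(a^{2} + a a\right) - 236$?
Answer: $- \frac{6726}{20449} \approx -0.32892$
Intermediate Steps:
$D{\left(a \right)} = -236 + 2 a^{2}$ ($D{\left(a \right)} = \left(a^{2} + a^{2}\right) - 236 = 2 a^{2} - 236 = -236 + 2 a^{2}$)
$m = -6726$ ($m = - (-236 + 2 \cdot 59^{2}) = - (-236 + 2 \cdot 3481) = - (-236 + 6962) = \left(-1\right) 6726 = -6726$)
$V = 20449$ ($V = 143^{2} = 20449$)
$\frac{m}{V} = - \frac{6726}{20449}$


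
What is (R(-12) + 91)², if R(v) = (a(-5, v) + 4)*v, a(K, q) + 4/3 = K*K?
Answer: 58081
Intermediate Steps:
a(K, q) = -4/3 + K² (a(K, q) = -4/3 + K*K = -4/3 + K²)
R(v) = 83*v/3 (R(v) = ((-4/3 + (-5)²) + 4)*v = ((-4/3 + 25) + 4)*v = (71/3 + 4)*v = 83*v/3)
(R(-12) + 91)² = ((83/3)*(-12) + 91)² = (-332 + 91)² = (-241)² = 58081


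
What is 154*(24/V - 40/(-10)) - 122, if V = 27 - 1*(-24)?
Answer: 9630/17 ≈ 566.47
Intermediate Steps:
V = 51 (V = 27 + 24 = 51)
154*(24/V - 40/(-10)) - 122 = 154*(24/51 - 40/(-10)) - 122 = 154*(24*(1/51) - 40*(-1/10)) - 122 = 154*(8/17 + 4) - 122 = 154*(76/17) - 122 = 11704/17 - 122 = 9630/17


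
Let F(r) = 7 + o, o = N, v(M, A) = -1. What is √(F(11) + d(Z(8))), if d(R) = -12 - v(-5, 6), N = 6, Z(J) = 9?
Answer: √2 ≈ 1.4142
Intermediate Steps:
o = 6
d(R) = -11 (d(R) = -12 - 1*(-1) = -12 + 1 = -11)
F(r) = 13 (F(r) = 7 + 6 = 13)
√(F(11) + d(Z(8))) = √(13 - 11) = √2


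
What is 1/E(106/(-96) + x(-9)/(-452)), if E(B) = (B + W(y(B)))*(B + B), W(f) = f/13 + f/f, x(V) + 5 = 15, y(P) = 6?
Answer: -191228544/144410651 ≈ -1.3242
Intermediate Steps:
x(V) = 10 (x(V) = -5 + 15 = 10)
W(f) = 1 + f/13 (W(f) = f*(1/13) + 1 = f/13 + 1 = 1 + f/13)
E(B) = 2*B*(19/13 + B) (E(B) = (B + (1 + (1/13)*6))*(B + B) = (B + (1 + 6/13))*(2*B) = (B + 19/13)*(2*B) = (19/13 + B)*(2*B) = 2*B*(19/13 + B))
1/E(106/(-96) + x(-9)/(-452)) = 1/(2*(106/(-96) + 10/(-452))*(19 + 13*(106/(-96) + 10/(-452)))/13) = 1/(2*(106*(-1/96) + 10*(-1/452))*(19 + 13*(106*(-1/96) + 10*(-1/452)))/13) = 1/(2*(-53/48 - 5/226)*(19 + 13*(-53/48 - 5/226))/13) = 1/((2/13)*(-6109/5424)*(19 + 13*(-6109/5424))) = 1/((2/13)*(-6109/5424)*(19 - 79417/5424)) = 1/((2/13)*(-6109/5424)*(23639/5424)) = 1/(-144410651/191228544) = -191228544/144410651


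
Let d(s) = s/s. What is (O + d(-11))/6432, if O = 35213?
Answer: 5869/1072 ≈ 5.4748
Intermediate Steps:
d(s) = 1
(O + d(-11))/6432 = (35213 + 1)/6432 = 35214*(1/6432) = 5869/1072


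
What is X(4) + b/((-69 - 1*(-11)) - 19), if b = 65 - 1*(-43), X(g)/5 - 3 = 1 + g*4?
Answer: 7592/77 ≈ 98.597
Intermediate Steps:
X(g) = 20 + 20*g (X(g) = 15 + 5*(1 + g*4) = 15 + 5*(1 + 4*g) = 15 + (5 + 20*g) = 20 + 20*g)
b = 108 (b = 65 + 43 = 108)
X(4) + b/((-69 - 1*(-11)) - 19) = (20 + 20*4) + 108/((-69 - 1*(-11)) - 19) = (20 + 80) + 108/((-69 + 11) - 19) = 100 + 108/(-58 - 19) = 100 + 108/(-77) = 100 + 108*(-1/77) = 100 - 108/77 = 7592/77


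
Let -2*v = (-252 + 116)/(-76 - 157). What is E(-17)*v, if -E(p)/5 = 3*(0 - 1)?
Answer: -1020/233 ≈ -4.3777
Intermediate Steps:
v = -68/233 (v = -(-252 + 116)/(2*(-76 - 157)) = -(-68)/(-233) = -(-68)*(-1)/233 = -½*136/233 = -68/233 ≈ -0.29185)
E(p) = 15 (E(p) = -15*(0 - 1) = -15*(-1) = -5*(-3) = 15)
E(-17)*v = 15*(-68/233) = -1020/233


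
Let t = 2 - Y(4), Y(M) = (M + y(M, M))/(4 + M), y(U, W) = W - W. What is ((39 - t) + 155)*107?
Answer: 41195/2 ≈ 20598.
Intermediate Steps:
y(U, W) = 0
Y(M) = M/(4 + M) (Y(M) = (M + 0)/(4 + M) = M/(4 + M))
t = 3/2 (t = 2 - 4/(4 + 4) = 2 - 4/8 = 2 - 1*½ = 2 - ½ = 3/2 ≈ 1.5000)
((39 - t) + 155)*107 = ((39 - 1*3/2) + 155)*107 = ((39 - 3/2) + 155)*107 = (75/2 + 155)*107 = (385/2)*107 = 41195/2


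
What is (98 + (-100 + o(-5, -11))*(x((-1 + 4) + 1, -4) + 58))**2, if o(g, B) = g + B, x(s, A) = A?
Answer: 38019556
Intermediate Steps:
o(g, B) = B + g
(98 + (-100 + o(-5, -11))*(x((-1 + 4) + 1, -4) + 58))**2 = (98 + (-100 + (-11 - 5))*(-4 + 58))**2 = (98 + (-100 - 16)*54)**2 = (98 - 116*54)**2 = (98 - 6264)**2 = (-6166)**2 = 38019556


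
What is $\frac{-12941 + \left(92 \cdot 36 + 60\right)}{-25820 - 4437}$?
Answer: $\frac{9569}{30257} \approx 0.31626$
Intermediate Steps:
$\frac{-12941 + \left(92 \cdot 36 + 60\right)}{-25820 - 4437} = \frac{-12941 + \left(3312 + 60\right)}{-30257} = \left(-12941 + 3372\right) \left(- \frac{1}{30257}\right) = \left(-9569\right) \left(- \frac{1}{30257}\right) = \frac{9569}{30257}$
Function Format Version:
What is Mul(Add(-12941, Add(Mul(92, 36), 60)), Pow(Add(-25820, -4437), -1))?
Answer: Rational(9569, 30257) ≈ 0.31626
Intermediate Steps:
Mul(Add(-12941, Add(Mul(92, 36), 60)), Pow(Add(-25820, -4437), -1)) = Mul(Add(-12941, Add(3312, 60)), Pow(-30257, -1)) = Mul(Add(-12941, 3372), Rational(-1, 30257)) = Mul(-9569, Rational(-1, 30257)) = Rational(9569, 30257)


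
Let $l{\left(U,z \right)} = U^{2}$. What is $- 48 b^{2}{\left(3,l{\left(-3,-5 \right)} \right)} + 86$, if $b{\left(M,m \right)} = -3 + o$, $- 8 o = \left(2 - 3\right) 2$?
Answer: $-277$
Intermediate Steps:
$o = \frac{1}{4}$ ($o = - \frac{\left(2 - 3\right) 2}{8} = - \frac{\left(-1\right) 2}{8} = \left(- \frac{1}{8}\right) \left(-2\right) = \frac{1}{4} \approx 0.25$)
$b{\left(M,m \right)} = - \frac{11}{4}$ ($b{\left(M,m \right)} = -3 + \frac{1}{4} = - \frac{11}{4}$)
$- 48 b^{2}{\left(3,l{\left(-3,-5 \right)} \right)} + 86 = - 48 \left(- \frac{11}{4}\right)^{2} + 86 = \left(-48\right) \frac{121}{16} + 86 = -363 + 86 = -277$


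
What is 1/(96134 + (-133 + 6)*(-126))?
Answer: 1/112136 ≈ 8.9177e-6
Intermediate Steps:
1/(96134 + (-133 + 6)*(-126)) = 1/(96134 - 127*(-126)) = 1/(96134 + 16002) = 1/112136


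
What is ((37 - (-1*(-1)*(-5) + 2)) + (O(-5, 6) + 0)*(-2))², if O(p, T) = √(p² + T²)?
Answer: 1844 - 160*√61 ≈ 594.36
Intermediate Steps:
O(p, T) = √(T² + p²)
((37 - (-1*(-1)*(-5) + 2)) + (O(-5, 6) + 0)*(-2))² = ((37 - (-1*(-1)*(-5) + 2)) + (√(6² + (-5)²) + 0)*(-2))² = ((37 - (1*(-5) + 2)) + (√(36 + 25) + 0)*(-2))² = ((37 - (-5 + 2)) + (√61 + 0)*(-2))² = ((37 - 1*(-3)) + √61*(-2))² = ((37 + 3) - 2*√61)² = (40 - 2*√61)²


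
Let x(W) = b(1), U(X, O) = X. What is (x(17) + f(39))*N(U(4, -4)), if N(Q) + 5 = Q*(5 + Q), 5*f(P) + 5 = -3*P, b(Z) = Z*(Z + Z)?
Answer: -3472/5 ≈ -694.40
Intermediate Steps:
b(Z) = 2*Z**2 (b(Z) = Z*(2*Z) = 2*Z**2)
x(W) = 2 (x(W) = 2*1**2 = 2*1 = 2)
f(P) = -1 - 3*P/5 (f(P) = -1 + (-3*P)/5 = -1 - 3*P/5)
N(Q) = -5 + Q*(5 + Q)
(x(17) + f(39))*N(U(4, -4)) = (2 + (-1 - 3/5*39))*(-5 + 4**2 + 5*4) = (2 + (-1 - 117/5))*(-5 + 16 + 20) = (2 - 122/5)*31 = -112/5*31 = -3472/5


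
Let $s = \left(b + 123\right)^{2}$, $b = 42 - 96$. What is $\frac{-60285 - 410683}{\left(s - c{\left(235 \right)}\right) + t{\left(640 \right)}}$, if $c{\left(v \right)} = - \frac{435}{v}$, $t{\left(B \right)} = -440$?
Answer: $- \frac{11067748}{101587} \approx -108.95$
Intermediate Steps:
$b = -54$ ($b = 42 - 96 = -54$)
$s = 4761$ ($s = \left(-54 + 123\right)^{2} = 69^{2} = 4761$)
$\frac{-60285 - 410683}{\left(s - c{\left(235 \right)}\right) + t{\left(640 \right)}} = \frac{-60285 - 410683}{\left(4761 - - \frac{435}{235}\right) - 440} = - \frac{470968}{\left(4761 - \left(-435\right) \frac{1}{235}\right) - 440} = - \frac{470968}{\left(4761 - - \frac{87}{47}\right) - 440} = - \frac{470968}{\left(4761 + \frac{87}{47}\right) - 440} = - \frac{470968}{\frac{223854}{47} - 440} = - \frac{470968}{\frac{203174}{47}} = \left(-470968\right) \frac{47}{203174} = - \frac{11067748}{101587}$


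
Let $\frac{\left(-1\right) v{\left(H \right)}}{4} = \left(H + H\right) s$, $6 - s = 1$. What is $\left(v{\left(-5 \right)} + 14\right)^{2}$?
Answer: $45796$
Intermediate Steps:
$s = 5$ ($s = 6 - 1 = 5$)
$v{\left(H \right)} = - 40 H$ ($v{\left(H \right)} = - 4 \left(H + H\right) 5 = - 4 \cdot 2 H 5 = - 4 \cdot 10 H = - 40 H$)
$\left(v{\left(-5 \right)} + 14\right)^{2} = \left(\left(-40\right) \left(-5\right) + 14\right)^{2} = \left(200 + 14\right)^{2} = 214^{2} = 45796$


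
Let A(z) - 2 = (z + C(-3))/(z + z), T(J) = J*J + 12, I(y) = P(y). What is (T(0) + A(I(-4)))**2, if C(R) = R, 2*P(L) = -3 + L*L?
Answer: 137641/676 ≈ 203.61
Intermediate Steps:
P(L) = -3/2 + L**2/2 (P(L) = (-3 + L*L)/2 = (-3 + L**2)/2 = -3/2 + L**2/2)
I(y) = -3/2 + y**2/2
T(J) = 12 + J**2 (T(J) = J**2 + 12 = 12 + J**2)
A(z) = 2 + (-3 + z)/(2*z) (A(z) = 2 + (z - 3)/(z + z) = 2 + (-3 + z)/((2*z)) = 2 + (-3 + z)*(1/(2*z)) = 2 + (-3 + z)/(2*z))
(T(0) + A(I(-4)))**2 = ((12 + 0**2) + (-3 + 5*(-3/2 + (1/2)*(-4)**2))/(2*(-3/2 + (1/2)*(-4)**2)))**2 = ((12 + 0) + (-3 + 5*(-3/2 + (1/2)*16))/(2*(-3/2 + (1/2)*16)))**2 = (12 + (-3 + 5*(-3/2 + 8))/(2*(-3/2 + 8)))**2 = (12 + (-3 + 5*(13/2))/(2*(13/2)))**2 = (12 + (1/2)*(2/13)*(-3 + 65/2))**2 = (12 + (1/2)*(2/13)*(59/2))**2 = (12 + 59/26)**2 = (371/26)**2 = 137641/676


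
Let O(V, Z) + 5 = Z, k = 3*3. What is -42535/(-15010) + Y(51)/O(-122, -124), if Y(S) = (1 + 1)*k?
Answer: 347789/129086 ≈ 2.6942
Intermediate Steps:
k = 9
Y(S) = 18 (Y(S) = (1 + 1)*9 = 2*9 = 18)
O(V, Z) = -5 + Z
-42535/(-15010) + Y(51)/O(-122, -124) = -42535/(-15010) + 18/(-5 - 124) = -42535*(-1/15010) + 18/(-129) = 8507/3002 + 18*(-1/129) = 8507/3002 - 6/43 = 347789/129086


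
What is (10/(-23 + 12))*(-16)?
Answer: 160/11 ≈ 14.545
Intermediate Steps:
(10/(-23 + 12))*(-16) = (10/(-11))*(-16) = -1/11*10*(-16) = -10/11*(-16) = 160/11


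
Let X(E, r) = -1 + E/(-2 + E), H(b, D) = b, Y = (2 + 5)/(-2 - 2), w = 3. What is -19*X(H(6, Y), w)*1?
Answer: -19/2 ≈ -9.5000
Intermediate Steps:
Y = -7/4 (Y = 7/(-4) = 7*(-¼) = -7/4 ≈ -1.7500)
X(E, r) = -1 + E/(-2 + E)
-19*X(H(6, Y), w)*1 = -38/(-2 + 6)*1 = -38/4*1 = -19*½*1 = -19/2*1 = -19/2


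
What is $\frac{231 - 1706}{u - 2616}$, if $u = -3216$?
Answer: $\frac{1475}{5832} \approx 0.25291$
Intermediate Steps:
$\frac{231 - 1706}{u - 2616} = \frac{231 - 1706}{-3216 - 2616} = - \frac{1475}{-5832} = \left(-1475\right) \left(- \frac{1}{5832}\right) = \frac{1475}{5832}$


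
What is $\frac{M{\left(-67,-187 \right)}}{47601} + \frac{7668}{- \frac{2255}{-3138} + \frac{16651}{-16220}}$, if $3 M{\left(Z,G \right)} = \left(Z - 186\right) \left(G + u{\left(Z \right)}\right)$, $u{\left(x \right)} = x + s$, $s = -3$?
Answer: $- \frac{27866683627238971}{1119199805307} \approx -24899.0$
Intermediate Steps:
$u{\left(x \right)} = -3 + x$ ($u{\left(x \right)} = x - 3 = -3 + x$)
$M{\left(Z,G \right)} = \frac{\left(-186 + Z\right) \left(-3 + G + Z\right)}{3}$ ($M{\left(Z,G \right)} = \frac{\left(Z - 186\right) \left(G + \left(-3 + Z\right)\right)}{3} = \frac{\left(-186 + Z\right) \left(-3 + G + Z\right)}{3}$)
$\frac{M{\left(-67,-187 \right)}}{47601} + \frac{7668}{- \frac{2255}{-3138} + \frac{16651}{-16220}} = \frac{186 - -4221 - -11594 + \frac{\left(-67\right)^{2}}{3} + \frac{1}{3} \left(-187\right) \left(-67\right)}{47601} + \frac{7668}{- \frac{2255}{-3138} + \frac{16651}{-16220}} = \left(186 + 4221 + 11594 + \frac{1}{3} \cdot 4489 + \frac{12529}{3}\right) \frac{1}{47601} + \frac{7668}{\left(-2255\right) \left(- \frac{1}{3138}\right) + 16651 \left(- \frac{1}{16220}\right)} = \left(186 + 4221 + 11594 + \frac{4489}{3} + \frac{12529}{3}\right) \frac{1}{47601} + \frac{7668}{\frac{2255}{3138} - \frac{16651}{16220}} = \frac{65021}{3} \cdot \frac{1}{47601} + \frac{7668}{- \frac{7837369}{25449180}} = \frac{65021}{142803} + 7668 \left(- \frac{25449180}{7837369}\right) = \frac{65021}{142803} - \frac{195144312240}{7837369} = - \frac{27866683627238971}{1119199805307}$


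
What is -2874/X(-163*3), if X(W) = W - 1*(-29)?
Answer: 1437/230 ≈ 6.2478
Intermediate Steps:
X(W) = 29 + W (X(W) = W + 29 = 29 + W)
-2874/X(-163*3) = -2874/(29 - 163*3) = -2874/(29 - 489) = -2874/(-460) = -2874*(-1/460) = 1437/230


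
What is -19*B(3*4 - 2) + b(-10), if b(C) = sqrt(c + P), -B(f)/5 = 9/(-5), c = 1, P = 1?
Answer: -171 + sqrt(2) ≈ -169.59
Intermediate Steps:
B(f) = 9 (B(f) = -45/(-5) = -45*(-1)/5 = -5*(-9/5) = 9)
b(C) = sqrt(2) (b(C) = sqrt(1 + 1) = sqrt(2))
-19*B(3*4 - 2) + b(-10) = -19*9 + sqrt(2) = -171 + sqrt(2)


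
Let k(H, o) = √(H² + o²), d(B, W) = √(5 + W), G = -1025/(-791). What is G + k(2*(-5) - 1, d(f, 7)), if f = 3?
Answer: 1025/791 + √133 ≈ 12.828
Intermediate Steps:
G = 1025/791 (G = -1025*(-1/791) = 1025/791 ≈ 1.2958)
G + k(2*(-5) - 1, d(f, 7)) = 1025/791 + √((2*(-5) - 1)² + (√(5 + 7))²) = 1025/791 + √((-10 - 1)² + (√12)²) = 1025/791 + √((-11)² + (2*√3)²) = 1025/791 + √(121 + 12) = 1025/791 + √133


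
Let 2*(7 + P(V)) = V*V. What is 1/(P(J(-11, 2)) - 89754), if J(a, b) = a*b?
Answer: -1/89519 ≈ -1.1171e-5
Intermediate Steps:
P(V) = -7 + V**2/2 (P(V) = -7 + (V*V)/2 = -7 + V**2/2)
1/(P(J(-11, 2)) - 89754) = 1/((-7 + (-11*2)**2/2) - 89754) = 1/((-7 + (1/2)*(-22)**2) - 89754) = 1/((-7 + (1/2)*484) - 89754) = 1/((-7 + 242) - 89754) = 1/(235 - 89754) = 1/(-89519) = -1/89519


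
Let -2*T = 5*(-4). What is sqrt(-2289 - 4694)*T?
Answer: 10*I*sqrt(6983) ≈ 835.64*I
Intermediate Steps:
T = 10 (T = -5*(-4)/2 = -1/2*(-20) = 10)
sqrt(-2289 - 4694)*T = sqrt(-2289 - 4694)*10 = sqrt(-6983)*10 = (I*sqrt(6983))*10 = 10*I*sqrt(6983)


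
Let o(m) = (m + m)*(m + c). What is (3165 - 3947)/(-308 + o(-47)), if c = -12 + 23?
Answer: -391/1538 ≈ -0.25423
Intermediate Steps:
c = 11
o(m) = 2*m*(11 + m) (o(m) = (m + m)*(m + 11) = (2*m)*(11 + m) = 2*m*(11 + m))
(3165 - 3947)/(-308 + o(-47)) = (3165 - 3947)/(-308 + 2*(-47)*(11 - 47)) = -782/(-308 + 2*(-47)*(-36)) = -782/(-308 + 3384) = -782/3076 = -782*1/3076 = -391/1538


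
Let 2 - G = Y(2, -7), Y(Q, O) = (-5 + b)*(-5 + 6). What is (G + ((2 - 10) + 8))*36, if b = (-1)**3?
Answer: 288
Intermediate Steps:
b = -1
Y(Q, O) = -6 (Y(Q, O) = (-5 - 1)*(-5 + 6) = -6*1 = -6)
G = 8 (G = 2 - 1*(-6) = 2 + 6 = 8)
(G + ((2 - 10) + 8))*36 = (8 + ((2 - 10) + 8))*36 = (8 + (-8 + 8))*36 = (8 + 0)*36 = 8*36 = 288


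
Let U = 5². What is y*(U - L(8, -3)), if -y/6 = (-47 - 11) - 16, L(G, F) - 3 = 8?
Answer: 6216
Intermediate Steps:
U = 25
L(G, F) = 11 (L(G, F) = 3 + 8 = 11)
y = 444 (y = -6*((-47 - 11) - 16) = -6*(-58 - 16) = -6*(-74) = 444)
y*(U - L(8, -3)) = 444*(25 - 1*11) = 444*(25 - 11) = 444*14 = 6216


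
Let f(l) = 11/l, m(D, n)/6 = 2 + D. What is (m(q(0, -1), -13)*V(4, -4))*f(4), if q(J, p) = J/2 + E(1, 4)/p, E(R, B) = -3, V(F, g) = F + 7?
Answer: 1815/2 ≈ 907.50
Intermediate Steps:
V(F, g) = 7 + F
q(J, p) = J/2 - 3/p
m(D, n) = 12 + 6*D (m(D, n) = 6*(2 + D) = 12 + 6*D)
(m(q(0, -1), -13)*V(4, -4))*f(4) = ((12 + 6*((½)*0 - 3/(-1)))*(7 + 4))*(11/4) = ((12 + 6*(0 - 3*(-1)))*11)*(11*(¼)) = ((12 + 6*(0 + 3))*11)*(11/4) = ((12 + 6*3)*11)*(11/4) = ((12 + 18)*11)*(11/4) = (30*11)*(11/4) = 330*(11/4) = 1815/2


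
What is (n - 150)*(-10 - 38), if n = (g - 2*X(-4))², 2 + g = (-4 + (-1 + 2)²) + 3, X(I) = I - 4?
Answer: -2208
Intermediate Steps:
X(I) = -4 + I
g = -2 (g = -2 + ((-4 + (-1 + 2)²) + 3) = -2 + ((-4 + 1²) + 3) = -2 + ((-4 + 1) + 3) = -2 + (-3 + 3) = -2 + 0 = -2)
n = 196 (n = (-2 - 2*(-4 - 4))² = (-2 - 2*(-8))² = (-2 + 16)² = 14² = 196)
(n - 150)*(-10 - 38) = (196 - 150)*(-10 - 38) = 46*(-48) = -2208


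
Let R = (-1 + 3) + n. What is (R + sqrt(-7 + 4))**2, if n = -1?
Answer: (1 + I*sqrt(3))**2 ≈ -2.0 + 3.4641*I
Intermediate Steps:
R = 1 (R = (-1 + 3) - 1 = 2 - 1 = 1)
(R + sqrt(-7 + 4))**2 = (1 + sqrt(-7 + 4))**2 = (1 + sqrt(-3))**2 = (1 + I*sqrt(3))**2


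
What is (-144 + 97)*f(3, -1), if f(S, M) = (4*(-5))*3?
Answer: 2820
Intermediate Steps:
f(S, M) = -60 (f(S, M) = -20*3 = -60)
(-144 + 97)*f(3, -1) = (-144 + 97)*(-60) = -47*(-60) = 2820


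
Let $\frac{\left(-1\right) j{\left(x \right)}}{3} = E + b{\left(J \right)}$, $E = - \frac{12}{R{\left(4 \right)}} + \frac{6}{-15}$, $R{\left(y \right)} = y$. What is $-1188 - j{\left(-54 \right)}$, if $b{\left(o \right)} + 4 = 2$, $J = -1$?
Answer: $- \frac{6021}{5} \approx -1204.2$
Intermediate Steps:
$b{\left(o \right)} = -2$ ($b{\left(o \right)} = -4 + 2 = -2$)
$E = - \frac{17}{5}$ ($E = - \frac{12}{4} + \frac{6}{-15} = \left(-12\right) \frac{1}{4} + 6 \left(- \frac{1}{15}\right) = -3 - \frac{2}{5} = - \frac{17}{5} \approx -3.4$)
$j{\left(x \right)} = \frac{81}{5}$ ($j{\left(x \right)} = - 3 \left(- \frac{17}{5} - 2\right) = \left(-3\right) \left(- \frac{27}{5}\right) = \frac{81}{5}$)
$-1188 - j{\left(-54 \right)} = -1188 - \frac{81}{5} = - \frac{6021}{5}$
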